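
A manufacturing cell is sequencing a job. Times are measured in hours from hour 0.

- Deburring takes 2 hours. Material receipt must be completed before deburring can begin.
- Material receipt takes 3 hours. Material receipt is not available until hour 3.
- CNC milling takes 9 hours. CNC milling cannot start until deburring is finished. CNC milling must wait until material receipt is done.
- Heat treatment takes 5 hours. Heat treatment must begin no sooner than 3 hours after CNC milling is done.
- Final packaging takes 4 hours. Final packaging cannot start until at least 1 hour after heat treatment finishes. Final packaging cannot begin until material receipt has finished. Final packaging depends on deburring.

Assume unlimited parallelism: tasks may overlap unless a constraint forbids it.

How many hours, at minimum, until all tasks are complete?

Material receipt cannot begin until its own release at hour 3. It runs from hour 3 to 3 + 3 = hour 6.
Deburring cannot begin until material receipt (finishes hour 6). It runs from hour 6 to 6 + 2 = hour 8.
CNC milling has to wait for deburring (finishes hour 8); material receipt (finishes hour 6). The latest of these is hour 8, so CNC milling runs hour 8 to 8 + 9 = hour 17.
Heat treatment cannot begin until CNC milling (finishes hour 17, plus 3-hour gap → hour 20). It runs from hour 20 to 20 + 5 = hour 25.
For final packaging: heat treatment (finishes hour 25, plus 1-hour gap → hour 26); material receipt (finishes hour 6); deburring (finishes hour 8). Taking the maximum gives a start of hour 26, and it finishes at 26 + 4 = hour 30.
All tasks are finished once the last one completes. Finish times: Material receipt at 6, Deburring at 8, CNC milling at 17, Heat treatment at 25, Final packaging at 30. The latest is hour 30.

30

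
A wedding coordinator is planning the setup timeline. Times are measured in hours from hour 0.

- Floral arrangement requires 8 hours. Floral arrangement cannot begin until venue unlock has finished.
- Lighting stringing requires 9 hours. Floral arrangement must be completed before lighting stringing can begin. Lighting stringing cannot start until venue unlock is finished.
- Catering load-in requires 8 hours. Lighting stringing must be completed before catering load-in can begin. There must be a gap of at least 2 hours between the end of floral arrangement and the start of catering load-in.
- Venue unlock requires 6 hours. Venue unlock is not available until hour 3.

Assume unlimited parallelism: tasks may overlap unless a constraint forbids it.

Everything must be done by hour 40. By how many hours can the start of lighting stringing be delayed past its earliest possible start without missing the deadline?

Venue unlock cannot begin until its own release at hour 3. It runs from hour 3 to 3 + 6 = hour 9.
After venue unlock (finishes hour 9), floral arrangement can start at hour 9 and finishes at hour 17.
Lighting stringing needs all of floral arrangement (finishes hour 17); venue unlock (finishes hour 9). That puts its earliest start at hour 17; it finishes at 17 + 9 = hour 26.

Working backward from the deadline:
Catering load-in must finish by hour 40; it takes 8 hours, so it must start by 40 − 8 = hour 32.
Since catering load-in (must start by hour 32) depends on it, lighting stringing must finish by hour 32. Backing off its 9-hour duration gives a latest start of hour 23.
So lighting stringing can start as early as hour 17 and as late as hour 23, giving 23 − 17 = 6 hours of slack.

6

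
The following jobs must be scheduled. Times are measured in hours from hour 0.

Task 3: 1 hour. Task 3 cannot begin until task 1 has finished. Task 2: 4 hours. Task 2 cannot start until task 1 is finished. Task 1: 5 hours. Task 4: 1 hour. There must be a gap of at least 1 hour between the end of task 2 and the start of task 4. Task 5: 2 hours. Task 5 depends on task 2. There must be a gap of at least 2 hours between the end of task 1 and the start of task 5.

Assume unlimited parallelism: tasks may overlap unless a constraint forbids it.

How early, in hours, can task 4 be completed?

Nothing blocks task 1, so it runs from hour 0 to hour 5.
After task 1 (finishes hour 5), task 2 can start at hour 5 and finishes at hour 9.
Task 4 cannot begin until task 2 (finishes hour 9, plus 1-hour gap → hour 10). It runs from hour 10 to 10 + 1 = hour 11.

11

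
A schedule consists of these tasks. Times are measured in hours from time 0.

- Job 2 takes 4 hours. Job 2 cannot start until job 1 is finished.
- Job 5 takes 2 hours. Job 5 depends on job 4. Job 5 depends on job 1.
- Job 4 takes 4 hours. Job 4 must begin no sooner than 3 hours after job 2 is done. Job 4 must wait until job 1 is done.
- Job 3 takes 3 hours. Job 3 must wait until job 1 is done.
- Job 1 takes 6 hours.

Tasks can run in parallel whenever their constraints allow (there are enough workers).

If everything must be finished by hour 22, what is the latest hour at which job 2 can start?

Job 5 must finish by hour 22; it takes 2 hours, so it must start by 22 − 2 = hour 20.
Job 4 must finish before job 5 (must start by hour 20). With a 4-hour duration, job 4 must start by 20 − 4 = hour 16.
Job 2 must finish before job 4 (must start by hour 16, minus 3-hour gap → hour 13). With a 4-hour duration, job 2 must start by 13 − 4 = hour 9.

9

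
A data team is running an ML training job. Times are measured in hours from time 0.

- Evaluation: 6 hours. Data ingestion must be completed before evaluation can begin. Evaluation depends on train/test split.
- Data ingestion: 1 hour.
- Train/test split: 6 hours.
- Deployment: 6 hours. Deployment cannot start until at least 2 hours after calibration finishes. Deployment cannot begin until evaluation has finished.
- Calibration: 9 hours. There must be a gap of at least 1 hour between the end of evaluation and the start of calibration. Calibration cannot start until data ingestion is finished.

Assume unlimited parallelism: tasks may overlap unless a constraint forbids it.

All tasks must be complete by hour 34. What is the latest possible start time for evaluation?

Deployment must finish by hour 34; it takes 6 hours, so it must start by 34 − 6 = hour 28.
Calibration has to be done before deployment (must start by hour 28, minus 2-hour gap → hour 26). That means finishing by hour 26, i.e. starting by 26 − 9 = hour 17.
Evaluation must finish in time for calibration (must start by hour 17, minus 1-hour gap → hour 16); deployment (must start by hour 28). The tightest is hour 16, so evaluation must start by 16 − 6 = hour 10.

10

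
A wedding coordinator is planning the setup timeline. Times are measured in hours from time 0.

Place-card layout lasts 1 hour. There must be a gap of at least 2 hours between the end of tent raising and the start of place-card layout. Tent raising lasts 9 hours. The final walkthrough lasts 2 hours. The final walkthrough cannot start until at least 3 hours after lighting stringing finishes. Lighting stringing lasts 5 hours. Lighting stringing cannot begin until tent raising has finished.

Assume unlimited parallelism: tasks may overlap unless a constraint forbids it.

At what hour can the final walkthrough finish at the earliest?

Tent raising has no prerequisites, so it starts at hour 0 and finishes at hour 9.
Lighting stringing waits on tent raising (finishes hour 9), so it starts at hour 9 and finishes at 9 + 5 = hour 14.
The final walkthrough waits on lighting stringing (finishes hour 14, plus 3-hour gap → hour 17), so it starts at hour 17 and finishes at 17 + 2 = hour 19.

19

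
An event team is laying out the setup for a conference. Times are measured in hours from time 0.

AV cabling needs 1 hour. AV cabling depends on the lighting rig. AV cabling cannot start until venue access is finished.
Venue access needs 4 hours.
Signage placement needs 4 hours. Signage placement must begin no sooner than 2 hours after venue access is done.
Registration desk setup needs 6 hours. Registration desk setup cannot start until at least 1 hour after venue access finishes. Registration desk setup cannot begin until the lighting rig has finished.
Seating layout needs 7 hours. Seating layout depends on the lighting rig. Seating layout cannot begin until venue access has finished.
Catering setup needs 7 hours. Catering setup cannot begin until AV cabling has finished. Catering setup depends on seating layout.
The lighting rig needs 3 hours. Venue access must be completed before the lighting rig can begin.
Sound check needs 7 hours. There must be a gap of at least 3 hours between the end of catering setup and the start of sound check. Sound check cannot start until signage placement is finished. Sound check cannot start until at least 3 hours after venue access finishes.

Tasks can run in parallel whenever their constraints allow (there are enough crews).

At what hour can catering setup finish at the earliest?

Venue access can start immediately at hour 0; it finishes at hour 4.
The lighting rig waits on venue access (finishes hour 4), so it starts at hour 4 and finishes at 4 + 3 = hour 7.
Seating layout cannot start until the lighting rig (finishes hour 7); venue access (finishes hour 4). The controlling bound is hour 7, so seating layout finishes at 7 + 7 = hour 14.
AV cabling cannot start until the lighting rig (finishes hour 7); venue access (finishes hour 4). The controlling bound is hour 7, so AV cabling finishes at 7 + 1 = hour 8.
Catering setup needs all of AV cabling (finishes hour 8); seating layout (finishes hour 14). That puts its earliest start at hour 14; it finishes at 14 + 7 = hour 21.

21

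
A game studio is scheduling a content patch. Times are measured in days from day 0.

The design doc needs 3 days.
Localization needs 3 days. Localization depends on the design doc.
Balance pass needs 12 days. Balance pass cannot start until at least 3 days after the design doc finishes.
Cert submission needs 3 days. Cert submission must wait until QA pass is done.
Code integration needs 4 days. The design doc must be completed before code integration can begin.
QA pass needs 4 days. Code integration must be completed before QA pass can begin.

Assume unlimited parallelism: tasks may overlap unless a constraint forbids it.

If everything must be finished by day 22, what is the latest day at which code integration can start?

Nothing follows cert submission; the deadline of day 22 is its only limit. It must start by 22 − 3 = day 19.
QA pass feeds into cert submission (must start by day 19); so QA pass must finish by day 19 and therefore start by day 15.
Code integration feeds into QA pass (must start by day 15); so code integration must finish by day 15 and therefore start by day 11.

11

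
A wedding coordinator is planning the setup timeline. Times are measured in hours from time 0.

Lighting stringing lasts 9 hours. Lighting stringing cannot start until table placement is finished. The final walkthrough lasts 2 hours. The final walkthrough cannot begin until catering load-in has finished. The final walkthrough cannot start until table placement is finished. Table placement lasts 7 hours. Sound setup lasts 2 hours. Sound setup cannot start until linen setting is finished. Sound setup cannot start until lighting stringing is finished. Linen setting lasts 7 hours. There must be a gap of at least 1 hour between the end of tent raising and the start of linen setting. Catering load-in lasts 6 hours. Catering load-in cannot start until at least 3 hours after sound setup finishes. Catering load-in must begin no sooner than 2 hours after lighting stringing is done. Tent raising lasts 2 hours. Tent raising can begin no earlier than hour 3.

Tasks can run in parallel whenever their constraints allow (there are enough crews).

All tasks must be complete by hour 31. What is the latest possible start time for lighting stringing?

9

To finish by hour 31, the final walkthrough (duration 2) must start no later than hour 29.
Since the final walkthrough (must start by hour 29) depends on it, catering load-in must finish by hour 29. Backing off its 6-hour duration gives a latest start of hour 23.
Sound setup feeds into catering load-in (must start by hour 23, minus 3-hour gap → hour 20); so sound setup must finish by hour 20 and therefore start by hour 18.
For lighting stringing: sound setup (must start by hour 18); catering load-in (must start by hour 23, minus 2-hour gap → hour 21). The most restrictive is hour 18; with a 9-hour duration, lighting stringing must start by hour 9.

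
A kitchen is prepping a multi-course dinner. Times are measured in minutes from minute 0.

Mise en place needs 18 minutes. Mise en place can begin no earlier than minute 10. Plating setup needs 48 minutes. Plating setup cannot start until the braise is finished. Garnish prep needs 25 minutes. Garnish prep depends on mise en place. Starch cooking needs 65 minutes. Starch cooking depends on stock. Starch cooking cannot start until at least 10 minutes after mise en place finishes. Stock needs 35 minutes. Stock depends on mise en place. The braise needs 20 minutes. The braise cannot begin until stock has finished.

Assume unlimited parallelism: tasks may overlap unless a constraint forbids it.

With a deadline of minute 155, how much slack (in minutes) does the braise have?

Mise en place waits on its own release at minute 10, so it starts at minute 10 and finishes at 10 + 18 = minute 28.
Stock cannot begin until mise en place (finishes minute 28). It runs from minute 28 to 28 + 35 = minute 63.
After stock (finishes minute 63), the braise can start at minute 63 and finishes at minute 83.

Working backward from the deadline:
Plating setup must finish by minute 155; it takes 48 minutes, so it must start by 155 − 48 = minute 107.
Since plating setup (must start by minute 107) depends on it, the braise must finish by minute 107. Backing off its 20-minute duration gives a latest start of minute 87.
So the braise can start as early as minute 63 and as late as minute 87, giving 87 − 63 = 24 minutes of slack.

24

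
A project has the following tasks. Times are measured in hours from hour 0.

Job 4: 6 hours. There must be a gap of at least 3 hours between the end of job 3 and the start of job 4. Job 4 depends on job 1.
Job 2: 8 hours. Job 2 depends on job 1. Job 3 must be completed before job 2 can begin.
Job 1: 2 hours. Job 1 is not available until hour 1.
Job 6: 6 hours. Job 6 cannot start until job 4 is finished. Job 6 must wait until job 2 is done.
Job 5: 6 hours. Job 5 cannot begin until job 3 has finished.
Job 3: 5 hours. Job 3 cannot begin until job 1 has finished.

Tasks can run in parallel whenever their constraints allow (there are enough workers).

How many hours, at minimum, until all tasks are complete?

Job 1 cannot begin until its own release at hour 1. It runs from hour 1 to 1 + 2 = hour 3.
Job 3 cannot begin until job 1 (finishes hour 3). It runs from hour 3 to 3 + 5 = hour 8.
After job 3 (finishes hour 8), job 5 can start at hour 8 and finishes at hour 14.
Job 4 has to wait for job 3 (finishes hour 8, plus 3-hour gap → hour 11); job 1 (finishes hour 3). The latest of these is hour 11, so job 4 runs hour 11 to 11 + 6 = hour 17.
For job 2: job 1 (finishes hour 3); job 3 (finishes hour 8). Taking the maximum gives a start of hour 8, and it finishes at 8 + 8 = hour 16.
For job 6: job 4 (finishes hour 17); job 2 (finishes hour 16). Taking the maximum gives a start of hour 17, and it finishes at 17 + 6 = hour 23.
All tasks are finished once the last one completes. Finish times: Job 1 at 3, Job 2 at 16, Job 3 at 8, Job 4 at 17, Job 5 at 14, Job 6 at 23. The latest is hour 23.

23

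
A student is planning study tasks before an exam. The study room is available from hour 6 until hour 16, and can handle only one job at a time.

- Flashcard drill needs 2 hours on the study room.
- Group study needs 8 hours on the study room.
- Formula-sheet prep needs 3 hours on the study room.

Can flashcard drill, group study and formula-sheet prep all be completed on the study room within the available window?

No

The study room window is 16 − 6 = 10 hours.
Running back to back, the jobs need 2 + 8 + 3 = 13 hours on the study room.
Since 13 > 10, they cannot all fit.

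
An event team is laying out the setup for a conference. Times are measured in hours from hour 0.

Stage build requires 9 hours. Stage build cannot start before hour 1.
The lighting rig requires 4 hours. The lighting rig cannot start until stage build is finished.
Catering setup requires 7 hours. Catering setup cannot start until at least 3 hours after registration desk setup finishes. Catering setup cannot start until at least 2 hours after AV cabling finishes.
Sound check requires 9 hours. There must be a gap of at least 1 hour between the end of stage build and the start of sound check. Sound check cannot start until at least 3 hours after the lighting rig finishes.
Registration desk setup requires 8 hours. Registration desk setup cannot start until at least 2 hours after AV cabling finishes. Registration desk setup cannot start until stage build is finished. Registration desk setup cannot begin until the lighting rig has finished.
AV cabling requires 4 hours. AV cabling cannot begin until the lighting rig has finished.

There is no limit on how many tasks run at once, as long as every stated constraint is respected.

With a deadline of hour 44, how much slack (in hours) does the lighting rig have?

Stage build cannot begin until its own release at hour 1. It runs from hour 1 to 1 + 9 = hour 10.
The lighting rig waits on stage build (finishes hour 10), so it starts at hour 10 and finishes at 10 + 4 = hour 14.

Working backward from the deadline:
Catering setup has no dependents, so it just needs to finish by hour 44. Starting by 44 − 7 = hour 37 achieves that.
Registration desk setup has to be done before catering setup (must start by hour 37, minus 3-hour gap → hour 34). That means finishing by hour 34, i.e. starting by 34 − 8 = hour 26.
For AV cabling: registration desk setup (must start by hour 26, minus 2-hour gap → hour 24); catering setup (must start by hour 37, minus 2-hour gap → hour 35). The most restrictive is hour 24; with a 4-hour duration, AV cabling must start by hour 20.
To finish by hour 44, sound check (duration 9) must start no later than hour 35.
The lighting rig must finish in time for AV cabling (must start by hour 20); registration desk setup (must start by hour 26); sound check (must start by hour 35, minus 3-hour gap → hour 32). The tightest is hour 20, so the lighting rig must start by 20 − 4 = hour 16.
So the lighting rig can start as early as hour 10 and as late as hour 16, giving 16 − 10 = 6 hours of slack.

6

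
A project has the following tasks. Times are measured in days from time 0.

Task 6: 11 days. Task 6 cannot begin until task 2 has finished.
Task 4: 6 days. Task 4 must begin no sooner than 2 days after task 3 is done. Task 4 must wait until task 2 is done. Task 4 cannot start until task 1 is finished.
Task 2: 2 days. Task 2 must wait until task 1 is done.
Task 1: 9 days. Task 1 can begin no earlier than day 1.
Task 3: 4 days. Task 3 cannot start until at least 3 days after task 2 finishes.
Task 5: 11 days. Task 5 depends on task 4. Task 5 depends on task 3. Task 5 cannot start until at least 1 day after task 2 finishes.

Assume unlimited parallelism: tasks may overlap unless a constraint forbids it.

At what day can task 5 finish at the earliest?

Task 1 waits on its own release at day 1, so it starts at day 1 and finishes at 1 + 9 = day 10.
Task 2 cannot begin until task 1 (finishes day 10). It runs from day 10 to 10 + 2 = day 12.
Task 3 waits on task 2 (finishes day 12, plus 3-day gap → day 15), so it starts at day 15 and finishes at 15 + 4 = day 19.
Task 4 needs all of task 3 (finishes day 19, plus 2-day gap → day 21); task 2 (finishes day 12); task 1 (finishes day 10). That puts its earliest start at day 21; it finishes at 21 + 6 = day 27.
Task 5 needs all of task 4 (finishes day 27); task 3 (finishes day 19); task 2 (finishes day 12, plus 1-day gap → day 13). That puts its earliest start at day 27; it finishes at 27 + 11 = day 38.

38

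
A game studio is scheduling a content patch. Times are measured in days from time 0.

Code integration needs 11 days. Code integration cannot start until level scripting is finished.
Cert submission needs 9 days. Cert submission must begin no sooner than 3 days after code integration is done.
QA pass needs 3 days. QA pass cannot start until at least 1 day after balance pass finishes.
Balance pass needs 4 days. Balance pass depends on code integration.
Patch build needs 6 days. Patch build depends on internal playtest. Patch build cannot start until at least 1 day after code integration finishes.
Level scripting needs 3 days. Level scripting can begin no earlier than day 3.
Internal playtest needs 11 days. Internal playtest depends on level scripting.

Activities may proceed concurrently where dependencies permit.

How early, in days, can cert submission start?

20

Level scripting cannot begin until its own release at day 3. It runs from day 3 to 3 + 3 = day 6.
Code integration waits on level scripting (finishes day 6), so it starts at day 6 and finishes at 6 + 11 = day 17.
Cert submission waits on code integration (finishes day 17, plus 3-day gap → day 20), so the earliest it can start is day 20.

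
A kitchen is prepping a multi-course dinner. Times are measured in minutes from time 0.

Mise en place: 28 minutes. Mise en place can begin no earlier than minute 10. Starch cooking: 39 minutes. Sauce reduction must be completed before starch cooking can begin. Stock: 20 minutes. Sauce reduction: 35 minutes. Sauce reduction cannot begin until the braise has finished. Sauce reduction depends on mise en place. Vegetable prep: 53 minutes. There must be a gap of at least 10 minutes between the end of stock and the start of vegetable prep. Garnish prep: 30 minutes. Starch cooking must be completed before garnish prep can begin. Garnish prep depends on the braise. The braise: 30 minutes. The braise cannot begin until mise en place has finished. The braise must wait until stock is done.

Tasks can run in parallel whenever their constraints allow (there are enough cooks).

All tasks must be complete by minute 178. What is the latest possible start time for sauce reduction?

74

Nothing follows garnish prep; the deadline of minute 178 is its only limit. It must start by 178 − 30 = minute 148.
Since garnish prep (must start by minute 148) depends on it, starch cooking must finish by minute 148. Backing off its 39-minute duration gives a latest start of minute 109.
Sauce reduction feeds into starch cooking (must start by minute 109); so sauce reduction must finish by minute 109 and therefore start by minute 74.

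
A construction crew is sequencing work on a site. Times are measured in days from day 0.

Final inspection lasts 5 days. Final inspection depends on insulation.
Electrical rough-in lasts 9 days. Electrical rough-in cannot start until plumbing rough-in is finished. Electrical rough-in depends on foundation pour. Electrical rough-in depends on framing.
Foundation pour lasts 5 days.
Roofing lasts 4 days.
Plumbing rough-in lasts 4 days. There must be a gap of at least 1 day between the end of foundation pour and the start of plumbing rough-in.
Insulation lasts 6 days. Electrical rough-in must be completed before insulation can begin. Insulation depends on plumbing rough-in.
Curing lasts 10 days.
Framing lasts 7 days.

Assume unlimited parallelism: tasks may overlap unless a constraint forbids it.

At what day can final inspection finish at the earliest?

30

Nothing blocks framing, so it runs from day 0 to day 7.
Foundation pour has no prerequisites, so it starts at day 0 and finishes at day 5.
Plumbing rough-in waits on foundation pour (finishes day 5, plus 1-day gap → day 6), so it starts at day 6 and finishes at 6 + 4 = day 10.
Electrical rough-in cannot start until plumbing rough-in (finishes day 10); foundation pour (finishes day 5); framing (finishes day 7). The controlling bound is day 10, so electrical rough-in finishes at 10 + 9 = day 19.
Insulation cannot start until electrical rough-in (finishes day 19); plumbing rough-in (finishes day 10). The controlling bound is day 19, so insulation finishes at 19 + 6 = day 25.
After insulation (finishes day 25), final inspection can start at day 25 and finishes at day 30.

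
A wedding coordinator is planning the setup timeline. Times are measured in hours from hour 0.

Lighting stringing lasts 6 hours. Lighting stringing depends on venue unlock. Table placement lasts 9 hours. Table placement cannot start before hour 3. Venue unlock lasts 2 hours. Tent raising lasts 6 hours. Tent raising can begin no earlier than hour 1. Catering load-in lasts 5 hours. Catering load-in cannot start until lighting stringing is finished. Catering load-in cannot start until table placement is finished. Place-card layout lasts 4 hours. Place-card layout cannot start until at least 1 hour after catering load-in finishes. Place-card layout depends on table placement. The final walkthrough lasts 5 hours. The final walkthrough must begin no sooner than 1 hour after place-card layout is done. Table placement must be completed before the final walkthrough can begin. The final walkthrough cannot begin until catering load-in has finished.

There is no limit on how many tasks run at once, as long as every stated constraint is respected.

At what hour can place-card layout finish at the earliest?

22

Table placement waits on its own release at hour 3, so it starts at hour 3 and finishes at 3 + 9 = hour 12.
Venue unlock can start immediately at hour 0; it finishes at hour 2.
Lighting stringing waits on venue unlock (finishes hour 2), so it starts at hour 2 and finishes at 2 + 6 = hour 8.
For catering load-in: lighting stringing (finishes hour 8); table placement (finishes hour 12). Taking the maximum gives a start of hour 12, and it finishes at 12 + 5 = hour 17.
Place-card layout has to wait for catering load-in (finishes hour 17, plus 1-hour gap → hour 18); table placement (finishes hour 12). The latest of these is hour 18, so place-card layout runs hour 18 to 18 + 4 = hour 22.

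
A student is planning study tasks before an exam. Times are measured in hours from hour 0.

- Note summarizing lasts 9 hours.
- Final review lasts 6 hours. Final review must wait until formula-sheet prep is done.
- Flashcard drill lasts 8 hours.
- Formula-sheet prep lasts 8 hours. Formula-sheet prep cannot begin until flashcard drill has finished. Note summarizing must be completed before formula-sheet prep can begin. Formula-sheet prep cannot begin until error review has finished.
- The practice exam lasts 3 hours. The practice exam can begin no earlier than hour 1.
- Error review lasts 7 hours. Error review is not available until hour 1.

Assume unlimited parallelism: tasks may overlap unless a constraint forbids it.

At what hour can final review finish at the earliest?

Nothing blocks note summarizing, so it runs from hour 0 to hour 9.
After its own release at hour 1, error review can start at hour 1 and finishes at hour 8.
Flashcard drill has no prerequisites, so it starts at hour 0 and finishes at hour 8.
Formula-sheet prep has to wait for flashcard drill (finishes hour 8); note summarizing (finishes hour 9); error review (finishes hour 8). The latest of these is hour 9, so formula-sheet prep runs hour 9 to 9 + 8 = hour 17.
After formula-sheet prep (finishes hour 17), final review can start at hour 17 and finishes at hour 23.

23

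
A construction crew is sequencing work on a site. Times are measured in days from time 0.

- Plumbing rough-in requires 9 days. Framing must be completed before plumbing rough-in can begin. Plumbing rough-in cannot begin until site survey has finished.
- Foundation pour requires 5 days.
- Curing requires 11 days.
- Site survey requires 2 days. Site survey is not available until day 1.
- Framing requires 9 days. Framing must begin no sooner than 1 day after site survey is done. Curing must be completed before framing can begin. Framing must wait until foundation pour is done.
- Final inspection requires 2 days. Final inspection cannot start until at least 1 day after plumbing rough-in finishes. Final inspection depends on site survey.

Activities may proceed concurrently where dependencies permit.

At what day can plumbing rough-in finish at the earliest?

29

Curing can start immediately at day 0; it finishes at day 11.
Nothing blocks foundation pour, so it runs from day 0 to day 5.
Site survey cannot begin until its own release at day 1. It runs from day 1 to 1 + 2 = day 3.
For framing: site survey (finishes day 3, plus 1-day gap → day 4); curing (finishes day 11); foundation pour (finishes day 5). Taking the maximum gives a start of day 11, and it finishes at 11 + 9 = day 20.
For plumbing rough-in: framing (finishes day 20); site survey (finishes day 3). Taking the maximum gives a start of day 20, and it finishes at 20 + 9 = day 29.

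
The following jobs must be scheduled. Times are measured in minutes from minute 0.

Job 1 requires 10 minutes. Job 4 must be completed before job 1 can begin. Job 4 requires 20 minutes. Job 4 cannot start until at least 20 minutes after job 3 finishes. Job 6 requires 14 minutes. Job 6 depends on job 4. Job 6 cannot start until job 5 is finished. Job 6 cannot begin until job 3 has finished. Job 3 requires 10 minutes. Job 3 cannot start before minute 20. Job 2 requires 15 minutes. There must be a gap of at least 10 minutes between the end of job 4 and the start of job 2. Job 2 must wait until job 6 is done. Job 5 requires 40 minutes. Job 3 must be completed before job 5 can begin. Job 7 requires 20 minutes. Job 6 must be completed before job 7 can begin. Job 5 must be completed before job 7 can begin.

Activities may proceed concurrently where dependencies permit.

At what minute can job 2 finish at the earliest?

Job 3 waits on its own release at minute 20, so it starts at minute 20 and finishes at 20 + 10 = minute 30.
Job 5 cannot begin until job 3 (finishes minute 30). It runs from minute 30 to 30 + 40 = minute 70.
After job 3 (finishes minute 30, plus 20-minute gap → minute 50), job 4 can start at minute 50 and finishes at minute 70.
For job 6: job 4 (finishes minute 70); job 5 (finishes minute 70); job 3 (finishes minute 30). Taking the maximum gives a start of minute 70, and it finishes at 70 + 14 = minute 84.
Job 2 cannot start until job 4 (finishes minute 70, plus 10-minute gap → minute 80); job 6 (finishes minute 84). The controlling bound is minute 84, so job 2 finishes at 84 + 15 = minute 99.

99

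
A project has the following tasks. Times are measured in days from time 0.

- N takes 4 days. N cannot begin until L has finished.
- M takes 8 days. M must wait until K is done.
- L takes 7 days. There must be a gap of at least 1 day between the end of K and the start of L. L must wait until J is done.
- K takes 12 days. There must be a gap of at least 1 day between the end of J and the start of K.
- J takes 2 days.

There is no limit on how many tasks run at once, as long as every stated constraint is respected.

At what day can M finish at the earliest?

Nothing blocks J, so it runs from day 0 to day 2.
K waits on J (finishes day 2, plus 1-day gap → day 3), so it starts at day 3 and finishes at 3 + 12 = day 15.
After K (finishes day 15), M can start at day 15 and finishes at day 23.

23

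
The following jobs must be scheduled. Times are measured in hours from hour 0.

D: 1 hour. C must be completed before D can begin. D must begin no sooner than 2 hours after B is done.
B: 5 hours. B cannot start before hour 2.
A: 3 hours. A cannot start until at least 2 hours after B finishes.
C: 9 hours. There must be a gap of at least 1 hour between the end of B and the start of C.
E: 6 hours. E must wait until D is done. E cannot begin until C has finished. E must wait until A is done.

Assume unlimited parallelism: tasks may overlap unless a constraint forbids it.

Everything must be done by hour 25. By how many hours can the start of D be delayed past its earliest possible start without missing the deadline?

1

After its own release at hour 2, B can start at hour 2 and finishes at hour 7.
C waits on B (finishes hour 7, plus 1-hour gap → hour 8), so it starts at hour 8 and finishes at 8 + 9 = hour 17.
D has to wait for C (finishes hour 17); B (finishes hour 7, plus 2-hour gap → hour 9). The latest of these is hour 17, so D runs hour 17 to 17 + 1 = hour 18.

Working backward from the deadline:
Nothing follows E; the deadline of hour 25 is its only limit. It must start by 25 − 6 = hour 19.
D has to be done before E (must start by hour 19). That means finishing by hour 19, i.e. starting by 19 − 1 = hour 18.
So D can start as early as hour 17 and as late as hour 18, giving 18 − 17 = 1 hour of slack.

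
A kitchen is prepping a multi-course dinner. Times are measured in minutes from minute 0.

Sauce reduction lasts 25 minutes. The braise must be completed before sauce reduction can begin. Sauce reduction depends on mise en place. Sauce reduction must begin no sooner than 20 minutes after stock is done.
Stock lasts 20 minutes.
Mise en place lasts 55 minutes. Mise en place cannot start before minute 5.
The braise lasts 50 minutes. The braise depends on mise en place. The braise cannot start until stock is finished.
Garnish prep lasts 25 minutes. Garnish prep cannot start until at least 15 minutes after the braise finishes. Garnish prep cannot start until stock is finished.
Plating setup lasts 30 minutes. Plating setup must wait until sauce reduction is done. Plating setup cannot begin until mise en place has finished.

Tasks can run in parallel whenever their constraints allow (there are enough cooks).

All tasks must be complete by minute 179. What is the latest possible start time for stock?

To finish by minute 179, plating setup (duration 30) must start no later than minute 149.
Since plating setup (must start by minute 149) depends on it, sauce reduction must finish by minute 149. Backing off its 25-minute duration gives a latest start of minute 124.
Garnish prep has no dependents, so it just needs to finish by minute 179. Starting by 179 − 25 = minute 154 achieves that.
The braise must finish in time for sauce reduction (must start by minute 124); garnish prep (must start by minute 154, minus 15-minute gap → minute 139). The tightest is minute 124, so the braise must start by 124 − 50 = minute 74.
Stock must finish in time for the braise (must start by minute 74); sauce reduction (must start by minute 124, minus 20-minute gap → minute 104); garnish prep (must start by minute 154). The tightest is minute 74, so stock must start by 74 − 20 = minute 54.

54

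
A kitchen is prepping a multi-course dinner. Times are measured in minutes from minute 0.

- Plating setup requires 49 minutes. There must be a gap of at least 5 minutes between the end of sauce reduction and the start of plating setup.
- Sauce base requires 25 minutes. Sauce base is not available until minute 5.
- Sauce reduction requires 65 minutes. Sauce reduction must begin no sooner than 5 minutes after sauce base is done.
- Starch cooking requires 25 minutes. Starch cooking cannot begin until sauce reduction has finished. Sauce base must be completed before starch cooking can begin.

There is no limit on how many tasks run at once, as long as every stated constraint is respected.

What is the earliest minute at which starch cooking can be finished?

After its own release at minute 5, sauce base can start at minute 5 and finishes at minute 30.
After sauce base (finishes minute 30, plus 5-minute gap → minute 35), sauce reduction can start at minute 35 and finishes at minute 100.
Starch cooking cannot start until sauce reduction (finishes minute 100); sauce base (finishes minute 30). The controlling bound is minute 100, so starch cooking finishes at 100 + 25 = minute 125.

125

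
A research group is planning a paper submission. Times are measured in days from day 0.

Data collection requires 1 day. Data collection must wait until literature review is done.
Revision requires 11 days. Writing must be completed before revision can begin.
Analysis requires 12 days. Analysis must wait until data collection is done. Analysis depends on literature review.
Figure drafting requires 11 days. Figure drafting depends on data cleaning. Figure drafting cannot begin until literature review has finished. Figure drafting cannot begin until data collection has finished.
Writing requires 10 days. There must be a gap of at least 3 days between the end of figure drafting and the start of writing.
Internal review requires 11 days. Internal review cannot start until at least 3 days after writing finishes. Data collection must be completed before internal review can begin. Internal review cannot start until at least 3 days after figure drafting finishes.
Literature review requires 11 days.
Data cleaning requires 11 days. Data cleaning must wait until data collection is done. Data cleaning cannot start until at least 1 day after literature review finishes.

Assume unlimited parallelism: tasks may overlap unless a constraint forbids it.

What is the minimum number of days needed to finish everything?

Nothing blocks literature review, so it runs from day 0 to day 11.
Data collection cannot begin until literature review (finishes day 11). It runs from day 11 to 11 + 1 = day 12.
For analysis: data collection (finishes day 12); literature review (finishes day 11). Taking the maximum gives a start of day 12, and it finishes at 12 + 12 = day 24.
Data cleaning has to wait for data collection (finishes day 12); literature review (finishes day 11, plus 1-day gap → day 12). The latest of these is day 12, so data cleaning runs day 12 to 12 + 11 = day 23.
For figure drafting: data cleaning (finishes day 23); literature review (finishes day 11); data collection (finishes day 12). Taking the maximum gives a start of day 23, and it finishes at 23 + 11 = day 34.
Writing waits on figure drafting (finishes day 34, plus 3-day gap → day 37), so it starts at day 37 and finishes at 37 + 10 = day 47.
Revision cannot begin until writing (finishes day 47). It runs from day 47 to 47 + 11 = day 58.
Internal review has to wait for writing (finishes day 47, plus 3-day gap → day 50); data collection (finishes day 12); figure drafting (finishes day 34, plus 3-day gap → day 37). The latest of these is day 50, so internal review runs day 50 to 50 + 11 = day 61.
All tasks are finished once the last one completes. Finish times: Literature review at 11, Data collection at 12, Data cleaning at 23, Analysis at 24, Figure drafting at 34, Writing at 47, Internal review at 61, Revision at 58. The latest is day 61.

61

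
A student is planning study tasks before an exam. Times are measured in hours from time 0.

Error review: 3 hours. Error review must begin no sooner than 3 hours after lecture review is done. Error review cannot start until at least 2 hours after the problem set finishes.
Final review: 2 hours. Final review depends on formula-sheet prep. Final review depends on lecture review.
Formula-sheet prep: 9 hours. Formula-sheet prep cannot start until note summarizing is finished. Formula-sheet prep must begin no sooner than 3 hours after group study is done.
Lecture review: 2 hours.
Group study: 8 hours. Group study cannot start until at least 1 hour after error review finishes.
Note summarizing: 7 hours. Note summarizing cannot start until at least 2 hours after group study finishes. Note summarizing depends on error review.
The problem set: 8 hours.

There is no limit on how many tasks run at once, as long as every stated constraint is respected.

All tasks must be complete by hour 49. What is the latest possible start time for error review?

17

To finish by hour 49, final review (duration 2) must start no later than hour 47.
Formula-sheet prep feeds into final review (must start by hour 47); so formula-sheet prep must finish by hour 47 and therefore start by hour 38.
Note summarizing must finish before formula-sheet prep (must start by hour 38). With a 7-hour duration, note summarizing must start by 38 − 7 = hour 31.
Group study feeds note summarizing (must start by hour 31, minus 2-hour gap → hour 29); formula-sheet prep (must start by hour 38, minus 3-hour gap → hour 35). Taking the minimum, group study must finish by hour 29 and start by 29 − 8 = hour 21.
For error review: group study (must start by hour 21, minus 1-hour gap → hour 20); note summarizing (must start by hour 31). The most restrictive is hour 20; with a 3-hour duration, error review must start by hour 17.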